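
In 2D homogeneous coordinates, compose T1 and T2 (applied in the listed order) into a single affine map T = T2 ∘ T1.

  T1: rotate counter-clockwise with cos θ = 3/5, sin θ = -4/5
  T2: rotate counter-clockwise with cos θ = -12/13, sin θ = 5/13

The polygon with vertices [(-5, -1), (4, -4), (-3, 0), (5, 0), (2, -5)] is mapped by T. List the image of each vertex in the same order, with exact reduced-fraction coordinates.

image vertices: (11/5, -23/5), (188/65, 316/65), (48/65, -189/65), (-16/13, 63/13), (283/65, 206/65)

T1 rotate counter-clockwise with cos θ = 3/5, sin θ = -4/5: (-5, -1) → (-19/5, 17/5); (4, -4) → (-4/5, -28/5); (-3, 0) → (-9/5, 12/5); (5, 0) → (3, -4); (2, -5) → (-14/5, -23/5)
T2 rotate counter-clockwise with cos θ = -12/13, sin θ = 5/13: (-19/5, 17/5) → (11/5, -23/5); (-4/5, -28/5) → (188/65, 316/65); (-9/5, 12/5) → (48/65, -189/65); (3, -4) → (-16/13, 63/13); (-14/5, -23/5) → (283/65, 206/65)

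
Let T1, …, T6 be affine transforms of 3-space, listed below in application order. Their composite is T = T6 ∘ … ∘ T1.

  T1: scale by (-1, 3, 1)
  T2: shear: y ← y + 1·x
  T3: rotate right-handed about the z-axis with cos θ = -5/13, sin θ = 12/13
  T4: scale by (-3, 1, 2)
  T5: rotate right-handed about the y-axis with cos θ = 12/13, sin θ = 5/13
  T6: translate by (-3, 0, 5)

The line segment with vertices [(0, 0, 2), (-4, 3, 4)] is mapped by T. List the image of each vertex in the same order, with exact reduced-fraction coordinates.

T1 scale by (-1, 3, 1): (0, 0, 2) → (0, 0, 2); (-4, 3, 4) → (4, 9, 4)
T2 shear: y ← y + 1·x: (0, 0, 2) → (0, 0, 2); (4, 9, 4) → (4, 13, 4)
T3 rotate right-handed about the z-axis with cos θ = -5/13, sin θ = 12/13: (0, 0, 2) → (0, 0, 2); (4, 13, 4) → (-176/13, -17/13, 4)
T4 scale by (-3, 1, 2): (0, 0, 2) → (0, 0, 4); (-176/13, -17/13, 4) → (528/13, -17/13, 8)
T5 rotate right-handed about the y-axis with cos θ = 12/13, sin θ = 5/13: (0, 0, 4) → (20/13, 0, 48/13); (528/13, -17/13, 8) → (6856/169, -17/13, -1392/169)
T6 translate by (-3, 0, 5): (20/13, 0, 48/13) → (-19/13, 0, 113/13); (6856/169, -17/13, -1392/169) → (6349/169, -17/13, -547/169)

image vertices: (-19/13, 0, 113/13), (6349/169, -17/13, -547/169)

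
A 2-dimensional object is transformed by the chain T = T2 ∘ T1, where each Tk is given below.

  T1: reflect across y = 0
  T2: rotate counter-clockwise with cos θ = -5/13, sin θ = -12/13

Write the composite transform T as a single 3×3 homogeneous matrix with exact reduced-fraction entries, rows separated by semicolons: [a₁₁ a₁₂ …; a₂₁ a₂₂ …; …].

T1 = [1 0 0; 0 -1 0; 0 0 1]
T2·T1 = [-5/13 -12/13 0; -12/13 5/13 0; 0 0 1]

T = [-5/13 -12/13 0; -12/13 5/13 0; 0 0 1]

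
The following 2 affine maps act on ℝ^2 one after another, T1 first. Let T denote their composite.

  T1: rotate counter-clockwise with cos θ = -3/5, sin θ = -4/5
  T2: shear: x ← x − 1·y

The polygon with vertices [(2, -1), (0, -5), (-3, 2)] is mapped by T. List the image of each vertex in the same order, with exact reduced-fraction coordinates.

image vertices: (-1, -1), (-7, 3), (11/5, 6/5)

T1 rotate counter-clockwise with cos θ = -3/5, sin θ = -4/5: (2, -1) → (-2, -1); (0, -5) → (-4, 3); (-3, 2) → (17/5, 6/5)
T2 shear: x ← x − 1·y: (-2, -1) → (-1, -1); (-4, 3) → (-7, 3); (17/5, 6/5) → (11/5, 6/5)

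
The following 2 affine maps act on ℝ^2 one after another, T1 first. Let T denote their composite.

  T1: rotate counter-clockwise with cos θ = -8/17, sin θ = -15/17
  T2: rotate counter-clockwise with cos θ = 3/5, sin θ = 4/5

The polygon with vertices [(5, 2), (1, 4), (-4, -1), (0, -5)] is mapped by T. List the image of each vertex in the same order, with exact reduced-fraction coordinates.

T1 rotate counter-clockwise with cos θ = -8/17, sin θ = -15/17: (5, 2) → (-10/17, -91/17); (1, 4) → (52/17, -47/17); (-4, -1) → (1, 4); (0, -5) → (-75/17, 40/17)
T2 rotate counter-clockwise with cos θ = 3/5, sin θ = 4/5: (-10/17, -91/17) → (334/85, -313/85); (52/17, -47/17) → (344/85, 67/85); (1, 4) → (-13/5, 16/5); (-75/17, 40/17) → (-77/17, -36/17)

image vertices: (334/85, -313/85), (344/85, 67/85), (-13/5, 16/5), (-77/17, -36/17)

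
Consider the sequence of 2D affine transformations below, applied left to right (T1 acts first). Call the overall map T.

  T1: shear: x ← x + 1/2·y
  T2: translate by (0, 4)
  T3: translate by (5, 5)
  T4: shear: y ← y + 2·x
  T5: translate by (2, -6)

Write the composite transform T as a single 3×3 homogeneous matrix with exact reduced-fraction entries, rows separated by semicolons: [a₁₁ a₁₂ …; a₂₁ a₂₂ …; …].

T = [1 1/2 7; 2 2 13; 0 0 1]

T1 = [1 1/2 0; 0 1 0; 0 0 1]
T2·T1 = [1 1/2 0; 0 1 4; 0 0 1]
T3·…·T1 = [1 1/2 5; 0 1 9; 0 0 1]
T4·…·T1 = [1 1/2 5; 2 2 19; 0 0 1]
T5·…·T1 = [1 1/2 7; 2 2 13; 0 0 1]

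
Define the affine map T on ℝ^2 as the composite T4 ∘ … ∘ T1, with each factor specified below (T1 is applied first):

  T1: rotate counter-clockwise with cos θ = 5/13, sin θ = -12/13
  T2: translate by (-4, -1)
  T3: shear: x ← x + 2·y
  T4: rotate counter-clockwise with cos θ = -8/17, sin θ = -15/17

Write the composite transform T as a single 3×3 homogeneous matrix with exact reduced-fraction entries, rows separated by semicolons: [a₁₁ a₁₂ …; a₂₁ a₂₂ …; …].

T1 = [5/13 12/13 0; -12/13 5/13 0; 0 0 1]
T2·T1 = [5/13 12/13 -4; -12/13 5/13 -1; 0 0 1]
T3·…·T1 = [-19/13 22/13 -6; -12/13 5/13 -1; 0 0 1]
T4·…·T1 = [-28/221 -101/221 33/17; 381/221 -370/221 98/17; 0 0 1]

T = [-28/221 -101/221 33/17; 381/221 -370/221 98/17; 0 0 1]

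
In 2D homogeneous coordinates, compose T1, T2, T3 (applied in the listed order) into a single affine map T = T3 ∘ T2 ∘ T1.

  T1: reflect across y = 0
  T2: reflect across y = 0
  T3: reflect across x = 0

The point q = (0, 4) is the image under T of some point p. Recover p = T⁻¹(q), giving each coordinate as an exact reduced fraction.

T1 = [1 0 0; 0 -1 0; 0 0 1]
T2·T1 = [1 0 0; 0 1 0; 0 0 1]
T3·…·T1 = [-1 0 0; 0 1 0; 0 0 1]
det M = -1; M⁻¹ = [-1 0 0; 0 1 0; 0 0 1]
M⁻¹ · (0, 4)ᵀ = (0, 4)ᵀ

p = (0, 4)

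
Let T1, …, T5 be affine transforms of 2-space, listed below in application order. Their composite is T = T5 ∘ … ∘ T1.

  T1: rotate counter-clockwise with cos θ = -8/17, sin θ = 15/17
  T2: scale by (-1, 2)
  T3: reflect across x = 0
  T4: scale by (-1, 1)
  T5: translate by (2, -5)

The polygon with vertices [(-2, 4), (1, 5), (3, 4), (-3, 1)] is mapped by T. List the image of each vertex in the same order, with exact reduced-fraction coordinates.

T1 rotate counter-clockwise with cos θ = -8/17, sin θ = 15/17: (-2, 4) → (-44/17, -62/17); (1, 5) → (-83/17, -25/17); (3, 4) → (-84/17, 13/17); (-3, 1) → (9/17, -53/17)
T2 scale by (-1, 2): (-44/17, -62/17) → (44/17, -124/17); (-83/17, -25/17) → (83/17, -50/17); (-84/17, 13/17) → (84/17, 26/17); (9/17, -53/17) → (-9/17, -106/17)
T3 reflect across x = 0: (44/17, -124/17) → (-44/17, -124/17); (83/17, -50/17) → (-83/17, -50/17); (84/17, 26/17) → (-84/17, 26/17); (-9/17, -106/17) → (9/17, -106/17)
T4 scale by (-1, 1): (-44/17, -124/17) → (44/17, -124/17); (-83/17, -50/17) → (83/17, -50/17); (-84/17, 26/17) → (84/17, 26/17); (9/17, -106/17) → (-9/17, -106/17)
T5 translate by (2, -5): (44/17, -124/17) → (78/17, -209/17); (83/17, -50/17) → (117/17, -135/17); (84/17, 26/17) → (118/17, -59/17); (-9/17, -106/17) → (25/17, -191/17)

image vertices: (78/17, -209/17), (117/17, -135/17), (118/17, -59/17), (25/17, -191/17)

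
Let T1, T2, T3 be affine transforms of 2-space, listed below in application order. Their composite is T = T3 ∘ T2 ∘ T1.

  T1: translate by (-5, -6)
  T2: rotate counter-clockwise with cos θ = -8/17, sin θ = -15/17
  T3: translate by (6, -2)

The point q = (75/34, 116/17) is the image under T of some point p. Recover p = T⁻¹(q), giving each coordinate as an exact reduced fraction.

T1 = [1 0 -5; 0 1 -6; 0 0 1]
T2·T1 = [-8/17 15/17 -50/17; -15/17 -8/17 123/17; 0 0 1]
T3·…·T1 = [-8/17 15/17 52/17; -15/17 -8/17 89/17; 0 0 1]
det M = 1; M⁻¹ = [-8/17 -15/17 103/17; 15/17 -8/17 -4/17; 0 0 1]
M⁻¹ · (75/34, 116/17)ᵀ = (-1, -3/2)ᵀ

p = (-1, -3/2)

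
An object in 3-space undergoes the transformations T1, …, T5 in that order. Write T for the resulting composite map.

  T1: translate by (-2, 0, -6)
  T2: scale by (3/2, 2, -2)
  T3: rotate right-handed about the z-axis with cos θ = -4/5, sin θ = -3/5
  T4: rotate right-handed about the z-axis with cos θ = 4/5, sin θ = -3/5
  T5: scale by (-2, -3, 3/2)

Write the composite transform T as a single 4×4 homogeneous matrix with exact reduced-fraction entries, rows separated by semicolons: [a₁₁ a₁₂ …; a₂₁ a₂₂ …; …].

T = [3 0 0 -6; 0 6 0 0; 0 0 -3 18; 0 0 0 1]

T1 = [1 0 0 -2; 0 1 0 0; 0 0 1 -6; 0 0 0 1]
T2·T1 = [3/2 0 0 -3; 0 2 0 0; 0 0 -2 12; 0 0 0 1]
T3·…·T1 = [-6/5 6/5 0 12/5; -9/10 -8/5 0 9/5; 0 0 -2 12; 0 0 0 1]
T4·…·T1 = [-3/2 0 0 3; 0 -2 0 0; 0 0 -2 12; 0 0 0 1]
T5·…·T1 = [3 0 0 -6; 0 6 0 0; 0 0 -3 18; 0 0 0 1]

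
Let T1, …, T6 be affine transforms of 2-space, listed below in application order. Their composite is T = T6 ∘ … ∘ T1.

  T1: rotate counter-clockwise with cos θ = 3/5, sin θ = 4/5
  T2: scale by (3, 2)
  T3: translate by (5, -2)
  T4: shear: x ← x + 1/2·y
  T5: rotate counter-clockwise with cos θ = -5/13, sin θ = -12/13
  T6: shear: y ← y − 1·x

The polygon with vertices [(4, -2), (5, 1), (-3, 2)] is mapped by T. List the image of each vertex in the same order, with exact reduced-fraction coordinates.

T1 rotate counter-clockwise with cos θ = 3/5, sin θ = 4/5: (4, -2) → (4, 2); (5, 1) → (11/5, 23/5); (-3, 2) → (-17/5, -6/5)
T2 scale by (3, 2): (4, 2) → (12, 4); (11/5, 23/5) → (33/5, 46/5); (-17/5, -6/5) → (-51/5, -12/5)
T3 translate by (5, -2): (12, 4) → (17, 2); (33/5, 46/5) → (58/5, 36/5); (-51/5, -12/5) → (-26/5, -22/5)
T4 shear: x ← x + 1/2·y: (17, 2) → (18, 2); (58/5, 36/5) → (76/5, 36/5); (-26/5, -22/5) → (-37/5, -22/5)
T5 rotate counter-clockwise with cos θ = -5/13, sin θ = -12/13: (18, 2) → (-66/13, -226/13); (76/5, 36/5) → (4/5, -84/5); (-37/5, -22/5) → (-79/65, 554/65)
T6 shear: y ← y − 1·x: (-66/13, -226/13) → (-66/13, -160/13); (4/5, -84/5) → (4/5, -88/5); (-79/65, 554/65) → (-79/65, 633/65)

image vertices: (-66/13, -160/13), (4/5, -88/5), (-79/65, 633/65)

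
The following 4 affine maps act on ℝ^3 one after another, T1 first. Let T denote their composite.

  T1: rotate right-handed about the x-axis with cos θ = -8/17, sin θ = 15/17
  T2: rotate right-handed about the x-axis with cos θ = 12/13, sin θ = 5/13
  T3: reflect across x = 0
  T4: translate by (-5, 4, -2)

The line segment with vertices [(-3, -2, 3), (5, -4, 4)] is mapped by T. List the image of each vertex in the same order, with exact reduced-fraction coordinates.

T1 rotate right-handed about the x-axis with cos θ = -8/17, sin θ = 15/17: (-3, -2, 3) → (-3, -29/17, -54/17); (5, -4, 4) → (5, -28/17, -92/17)
T2 rotate right-handed about the x-axis with cos θ = 12/13, sin θ = 5/13: (-3, -29/17, -54/17) → (-3, -6/17, -61/17); (5, -28/17, -92/17) → (5, 124/221, -1244/221)
T3 reflect across x = 0: (-3, -6/17, -61/17) → (3, -6/17, -61/17); (5, 124/221, -1244/221) → (-5, 124/221, -1244/221)
T4 translate by (-5, 4, -2): (3, -6/17, -61/17) → (-2, 62/17, -95/17); (-5, 124/221, -1244/221) → (-10, 1008/221, -1686/221)

image vertices: (-2, 62/17, -95/17), (-10, 1008/221, -1686/221)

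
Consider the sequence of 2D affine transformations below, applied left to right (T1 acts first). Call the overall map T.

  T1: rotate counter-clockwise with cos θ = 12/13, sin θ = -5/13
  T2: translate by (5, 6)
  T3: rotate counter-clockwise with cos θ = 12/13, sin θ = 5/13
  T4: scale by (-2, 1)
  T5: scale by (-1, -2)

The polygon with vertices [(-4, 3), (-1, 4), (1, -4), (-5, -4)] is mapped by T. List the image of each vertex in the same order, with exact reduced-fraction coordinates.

image vertices: (-44/13, -272/13), (34/13, -298/13), (86/13, -90/13), (-70/13, -90/13)

T1 rotate counter-clockwise with cos θ = 12/13, sin θ = -5/13: (-4, 3) → (-33/13, 56/13); (-1, 4) → (8/13, 53/13); (1, -4) → (-8/13, -53/13); (-5, -4) → (-80/13, -23/13)
T2 translate by (5, 6): (-33/13, 56/13) → (32/13, 134/13); (8/13, 53/13) → (73/13, 131/13); (-8/13, -53/13) → (57/13, 25/13); (-80/13, -23/13) → (-15/13, 55/13)
T3 rotate counter-clockwise with cos θ = 12/13, sin θ = 5/13: (32/13, 134/13) → (-22/13, 136/13); (73/13, 131/13) → (17/13, 149/13); (57/13, 25/13) → (43/13, 45/13); (-15/13, 55/13) → (-35/13, 45/13)
T4 scale by (-2, 1): (-22/13, 136/13) → (44/13, 136/13); (17/13, 149/13) → (-34/13, 149/13); (43/13, 45/13) → (-86/13, 45/13); (-35/13, 45/13) → (70/13, 45/13)
T5 scale by (-1, -2): (44/13, 136/13) → (-44/13, -272/13); (-34/13, 149/13) → (34/13, -298/13); (-86/13, 45/13) → (86/13, -90/13); (70/13, 45/13) → (-70/13, -90/13)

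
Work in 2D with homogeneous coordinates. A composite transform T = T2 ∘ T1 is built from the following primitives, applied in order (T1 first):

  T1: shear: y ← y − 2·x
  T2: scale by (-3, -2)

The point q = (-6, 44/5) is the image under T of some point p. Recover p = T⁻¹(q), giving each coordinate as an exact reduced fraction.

p = (2, -2/5)

T1 = [1 0 0; -2 1 0; 0 0 1]
T2·T1 = [-3 0 0; 4 -2 0; 0 0 1]
det M = 6; M⁻¹ = [-1/3 0 0; -2/3 -1/2 0; 0 0 1]
M⁻¹ · (-6, 44/5)ᵀ = (2, -2/5)ᵀ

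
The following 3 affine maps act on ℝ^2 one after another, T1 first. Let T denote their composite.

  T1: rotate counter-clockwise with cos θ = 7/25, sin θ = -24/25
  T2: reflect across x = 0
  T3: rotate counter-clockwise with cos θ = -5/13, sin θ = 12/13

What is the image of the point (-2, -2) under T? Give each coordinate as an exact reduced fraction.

T(p) = (-718/325, 574/325)

T1 rotate counter-clockwise with cos θ = 7/25, sin θ = -24/25: (-2, -2) → (-62/25, 34/25)
T2 reflect across x = 0: (-62/25, 34/25) → (62/25, 34/25)
T3 rotate counter-clockwise with cos θ = -5/13, sin θ = 12/13: (62/25, 34/25) → (-718/325, 574/325)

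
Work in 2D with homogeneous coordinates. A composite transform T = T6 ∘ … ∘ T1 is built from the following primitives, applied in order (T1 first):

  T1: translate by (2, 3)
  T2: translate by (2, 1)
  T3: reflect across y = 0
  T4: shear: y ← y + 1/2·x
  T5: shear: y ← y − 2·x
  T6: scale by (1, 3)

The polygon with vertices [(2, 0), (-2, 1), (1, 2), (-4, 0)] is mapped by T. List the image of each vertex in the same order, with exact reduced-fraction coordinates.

T1 translate by (2, 3): (2, 0) → (4, 3); (-2, 1) → (0, 4); (1, 2) → (3, 5); (-4, 0) → (-2, 3)
T2 translate by (2, 1): (4, 3) → (6, 4); (0, 4) → (2, 5); (3, 5) → (5, 6); (-2, 3) → (0, 4)
T3 reflect across y = 0: (6, 4) → (6, -4); (2, 5) → (2, -5); (5, 6) → (5, -6); (0, 4) → (0, -4)
T4 shear: y ← y + 1/2·x: (6, -4) → (6, -1); (2, -5) → (2, -4); (5, -6) → (5, -7/2); (0, -4) → (0, -4)
T5 shear: y ← y − 2·x: (6, -1) → (6, -13); (2, -4) → (2, -8); (5, -7/2) → (5, -27/2); (0, -4) → (0, -4)
T6 scale by (1, 3): (6, -13) → (6, -39); (2, -8) → (2, -24); (5, -27/2) → (5, -81/2); (0, -4) → (0, -12)

image vertices: (6, -39), (2, -24), (5, -81/2), (0, -12)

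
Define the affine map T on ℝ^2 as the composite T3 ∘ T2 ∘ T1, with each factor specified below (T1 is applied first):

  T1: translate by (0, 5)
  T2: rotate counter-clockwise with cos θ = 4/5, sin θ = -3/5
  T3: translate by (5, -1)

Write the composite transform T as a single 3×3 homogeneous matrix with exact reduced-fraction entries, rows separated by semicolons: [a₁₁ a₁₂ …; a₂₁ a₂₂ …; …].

T1 = [1 0 0; 0 1 5; 0 0 1]
T2·T1 = [4/5 3/5 3; -3/5 4/5 4; 0 0 1]
T3·…·T1 = [4/5 3/5 8; -3/5 4/5 3; 0 0 1]

T = [4/5 3/5 8; -3/5 4/5 3; 0 0 1]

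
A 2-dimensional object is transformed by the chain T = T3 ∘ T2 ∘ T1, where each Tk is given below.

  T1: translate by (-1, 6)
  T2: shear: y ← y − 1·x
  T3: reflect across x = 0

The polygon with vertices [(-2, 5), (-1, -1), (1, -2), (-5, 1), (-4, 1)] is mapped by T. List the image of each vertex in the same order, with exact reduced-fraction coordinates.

T1 translate by (-1, 6): (-2, 5) → (-3, 11); (-1, -1) → (-2, 5); (1, -2) → (0, 4); (-5, 1) → (-6, 7); (-4, 1) → (-5, 7)
T2 shear: y ← y − 1·x: (-3, 11) → (-3, 14); (-2, 5) → (-2, 7); (0, 4) → (0, 4); (-6, 7) → (-6, 13); (-5, 7) → (-5, 12)
T3 reflect across x = 0: (-3, 14) → (3, 14); (-2, 7) → (2, 7); (0, 4) → (0, 4); (-6, 13) → (6, 13); (-5, 12) → (5, 12)

image vertices: (3, 14), (2, 7), (0, 4), (6, 13), (5, 12)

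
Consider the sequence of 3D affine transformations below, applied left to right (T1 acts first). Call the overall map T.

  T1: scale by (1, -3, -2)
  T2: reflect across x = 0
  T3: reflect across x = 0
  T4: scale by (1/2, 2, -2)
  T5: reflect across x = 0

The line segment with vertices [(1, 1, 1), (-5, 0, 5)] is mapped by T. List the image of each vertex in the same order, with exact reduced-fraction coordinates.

image vertices: (-1/2, -6, 4), (5/2, 0, 20)

T1 scale by (1, -3, -2): (1, 1, 1) → (1, -3, -2); (-5, 0, 5) → (-5, 0, -10)
T2 reflect across x = 0: (1, -3, -2) → (-1, -3, -2); (-5, 0, -10) → (5, 0, -10)
T3 reflect across x = 0: (-1, -3, -2) → (1, -3, -2); (5, 0, -10) → (-5, 0, -10)
T4 scale by (1/2, 2, -2): (1, -3, -2) → (1/2, -6, 4); (-5, 0, -10) → (-5/2, 0, 20)
T5 reflect across x = 0: (1/2, -6, 4) → (-1/2, -6, 4); (-5/2, 0, 20) → (5/2, 0, 20)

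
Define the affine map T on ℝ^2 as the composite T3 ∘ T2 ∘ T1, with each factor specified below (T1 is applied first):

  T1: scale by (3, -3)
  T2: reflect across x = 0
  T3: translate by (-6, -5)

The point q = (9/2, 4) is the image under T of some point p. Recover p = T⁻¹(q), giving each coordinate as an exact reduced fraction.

T1 = [3 0 0; 0 -3 0; 0 0 1]
T2·T1 = [-3 0 0; 0 -3 0; 0 0 1]
T3·…·T1 = [-3 0 -6; 0 -3 -5; 0 0 1]
det M = 9; M⁻¹ = [-1/3 0 -2; 0 -1/3 -5/3; 0 0 1]
M⁻¹ · (9/2, 4)ᵀ = (-7/2, -3)ᵀ

p = (-7/2, -3)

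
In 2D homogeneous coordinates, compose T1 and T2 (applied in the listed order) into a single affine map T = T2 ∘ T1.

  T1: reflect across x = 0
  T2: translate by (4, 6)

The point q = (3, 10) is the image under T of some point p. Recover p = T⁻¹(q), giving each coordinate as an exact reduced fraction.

p = (1, 4)

T1 = [-1 0 0; 0 1 0; 0 0 1]
T2·T1 = [-1 0 4; 0 1 6; 0 0 1]
det M = -1; M⁻¹ = [-1 0 4; 0 1 -6; 0 0 1]
M⁻¹ · (3, 10)ᵀ = (1, 4)ᵀ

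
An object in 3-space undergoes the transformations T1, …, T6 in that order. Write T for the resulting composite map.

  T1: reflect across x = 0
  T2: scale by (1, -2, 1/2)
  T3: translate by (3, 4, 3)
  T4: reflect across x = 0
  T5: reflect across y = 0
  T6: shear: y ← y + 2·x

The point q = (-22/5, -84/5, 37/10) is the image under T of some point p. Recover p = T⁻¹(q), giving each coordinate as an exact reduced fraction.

T1 = [-1 0 0 0; 0 1 0 0; 0 0 1 0; 0 0 0 1]
T2·T1 = [-1 0 0 0; 0 -2 0 0; 0 0 1/2 0; 0 0 0 1]
T3·…·T1 = [-1 0 0 3; 0 -2 0 4; 0 0 1/2 3; 0 0 0 1]
T4·…·T1 = [1 0 0 -3; 0 -2 0 4; 0 0 1/2 3; 0 0 0 1]
T5·…·T1 = [1 0 0 -3; 0 2 0 -4; 0 0 1/2 3; 0 0 0 1]
T6·…·T1 = [1 0 0 -3; 2 2 0 -10; 0 0 1/2 3; 0 0 0 1]
det M = 1; M⁻¹ = [1 0 0 3; -1 1/2 0 2; 0 0 2 -6; 0 0 0 1]
M⁻¹ · (-22/5, -84/5, 37/10)ᵀ = (-7/5, -2, 7/5)ᵀ

p = (-7/5, -2, 7/5)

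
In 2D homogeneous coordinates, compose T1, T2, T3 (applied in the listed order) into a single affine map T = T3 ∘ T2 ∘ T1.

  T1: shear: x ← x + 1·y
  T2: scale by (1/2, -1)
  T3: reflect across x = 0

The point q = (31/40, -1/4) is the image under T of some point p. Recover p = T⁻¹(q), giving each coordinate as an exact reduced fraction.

p = (-9/5, 1/4)

T1 = [1 1 0; 0 1 0; 0 0 1]
T2·T1 = [1/2 1/2 0; 0 -1 0; 0 0 1]
T3·…·T1 = [-1/2 -1/2 0; 0 -1 0; 0 0 1]
det M = 1/2; M⁻¹ = [-2 1 0; 0 -1 0; 0 0 1]
M⁻¹ · (31/40, -1/4)ᵀ = (-9/5, 1/4)ᵀ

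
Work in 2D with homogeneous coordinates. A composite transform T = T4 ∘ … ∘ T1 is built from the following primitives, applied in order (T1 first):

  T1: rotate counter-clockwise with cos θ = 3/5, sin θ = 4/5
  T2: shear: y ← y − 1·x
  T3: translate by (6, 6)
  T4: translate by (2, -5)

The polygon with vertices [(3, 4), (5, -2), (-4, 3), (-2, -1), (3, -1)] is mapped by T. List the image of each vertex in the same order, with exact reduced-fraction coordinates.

image vertices: (33/5, 36/5), (63/5, -4/5), (16/5, 22/5), (38/5, -4/5), (53/5, 1/5)

T1 rotate counter-clockwise with cos θ = 3/5, sin θ = 4/5: (3, 4) → (-7/5, 24/5); (5, -2) → (23/5, 14/5); (-4, 3) → (-24/5, -7/5); (-2, -1) → (-2/5, -11/5); (3, -1) → (13/5, 9/5)
T2 shear: y ← y − 1·x: (-7/5, 24/5) → (-7/5, 31/5); (23/5, 14/5) → (23/5, -9/5); (-24/5, -7/5) → (-24/5, 17/5); (-2/5, -11/5) → (-2/5, -9/5); (13/5, 9/5) → (13/5, -4/5)
T3 translate by (6, 6): (-7/5, 31/5) → (23/5, 61/5); (23/5, -9/5) → (53/5, 21/5); (-24/5, 17/5) → (6/5, 47/5); (-2/5, -9/5) → (28/5, 21/5); (13/5, -4/5) → (43/5, 26/5)
T4 translate by (2, -5): (23/5, 61/5) → (33/5, 36/5); (53/5, 21/5) → (63/5, -4/5); (6/5, 47/5) → (16/5, 22/5); (28/5, 21/5) → (38/5, -4/5); (43/5, 26/5) → (53/5, 1/5)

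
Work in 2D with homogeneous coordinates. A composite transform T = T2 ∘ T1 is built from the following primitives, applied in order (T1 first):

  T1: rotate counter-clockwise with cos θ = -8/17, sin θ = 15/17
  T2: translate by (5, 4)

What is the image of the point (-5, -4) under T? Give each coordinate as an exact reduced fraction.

T(p) = (185/17, 25/17)

T1 rotate counter-clockwise with cos θ = -8/17, sin θ = 15/17: (-5, -4) → (100/17, -43/17)
T2 translate by (5, 4): (100/17, -43/17) → (185/17, 25/17)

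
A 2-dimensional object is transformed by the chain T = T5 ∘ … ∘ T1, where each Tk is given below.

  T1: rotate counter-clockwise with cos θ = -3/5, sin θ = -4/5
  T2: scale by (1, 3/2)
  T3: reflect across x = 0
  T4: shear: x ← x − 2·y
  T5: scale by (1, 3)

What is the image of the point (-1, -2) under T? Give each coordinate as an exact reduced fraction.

T(p) = (-5, 9)

T1 rotate counter-clockwise with cos θ = -3/5, sin θ = -4/5: (-1, -2) → (-1, 2)
T2 scale by (1, 3/2): (-1, 2) → (-1, 3)
T3 reflect across x = 0: (-1, 3) → (1, 3)
T4 shear: x ← x − 2·y: (1, 3) → (-5, 3)
T5 scale by (1, 3): (-5, 3) → (-5, 9)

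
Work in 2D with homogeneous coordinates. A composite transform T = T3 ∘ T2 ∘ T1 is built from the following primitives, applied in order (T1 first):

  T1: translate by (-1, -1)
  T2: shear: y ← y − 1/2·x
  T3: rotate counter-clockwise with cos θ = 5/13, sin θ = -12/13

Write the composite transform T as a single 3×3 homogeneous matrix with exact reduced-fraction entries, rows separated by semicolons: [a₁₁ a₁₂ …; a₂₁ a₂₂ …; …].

T1 = [1 0 -1; 0 1 -1; 0 0 1]
T2·T1 = [1 0 -1; -1/2 1 -1/2; 0 0 1]
T3·…·T1 = [-1/13 12/13 -11/13; -29/26 5/13 19/26; 0 0 1]

T = [-1/13 12/13 -11/13; -29/26 5/13 19/26; 0 0 1]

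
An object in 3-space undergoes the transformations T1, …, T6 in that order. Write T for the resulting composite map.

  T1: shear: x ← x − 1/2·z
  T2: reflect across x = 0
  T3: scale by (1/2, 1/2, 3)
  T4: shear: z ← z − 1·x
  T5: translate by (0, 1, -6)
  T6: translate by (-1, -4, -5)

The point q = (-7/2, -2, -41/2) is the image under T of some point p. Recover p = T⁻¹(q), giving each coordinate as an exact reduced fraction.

p = (3, 2, -4)

T1 = [1 0 -1/2 0; 0 1 0 0; 0 0 1 0; 0 0 0 1]
T2·T1 = [-1 0 1/2 0; 0 1 0 0; 0 0 1 0; 0 0 0 1]
T3·…·T1 = [-1/2 0 1/4 0; 0 1/2 0 0; 0 0 3 0; 0 0 0 1]
T4·…·T1 = [-1/2 0 1/4 0; 0 1/2 0 0; 1/2 0 11/4 0; 0 0 0 1]
T5·…·T1 = [-1/2 0 1/4 0; 0 1/2 0 1; 1/2 0 11/4 -6; 0 0 0 1]
T6·…·T1 = [-1/2 0 1/4 -1; 0 1/2 0 -3; 1/2 0 11/4 -11; 0 0 0 1]
det M = -3/4; M⁻¹ = [-11/6 0 1/6 0; 0 2 0 6; 1/3 0 1/3 4; 0 0 0 1]
M⁻¹ · (-7/2, -2, -41/2)ᵀ = (3, 2, -4)ᵀ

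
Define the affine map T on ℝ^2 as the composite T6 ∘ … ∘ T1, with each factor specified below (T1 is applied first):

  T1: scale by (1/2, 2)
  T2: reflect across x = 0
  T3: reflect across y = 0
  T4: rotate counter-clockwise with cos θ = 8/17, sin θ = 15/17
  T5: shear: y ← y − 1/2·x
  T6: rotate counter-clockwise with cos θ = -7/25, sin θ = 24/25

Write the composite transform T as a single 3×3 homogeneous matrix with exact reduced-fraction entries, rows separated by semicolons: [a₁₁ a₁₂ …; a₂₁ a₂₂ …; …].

T1 = [1/2 0 0; 0 2 0; 0 0 1]
T2·T1 = [-1/2 0 0; 0 2 0; 0 0 1]
T3·…·T1 = [-1/2 0 0; 0 -2 0; 0 0 1]
T4·…·T1 = [-4/17 30/17 0; -15/34 -16/17 0; 0 0 1]
T5·…·T1 = [-4/17 30/17 0; -11/34 -31/17 0; 0 0 1]
T6·…·T1 = [32/85 534/425 0; -23/170 937/425 0; 0 0 1]

T = [32/85 534/425 0; -23/170 937/425 0; 0 0 1]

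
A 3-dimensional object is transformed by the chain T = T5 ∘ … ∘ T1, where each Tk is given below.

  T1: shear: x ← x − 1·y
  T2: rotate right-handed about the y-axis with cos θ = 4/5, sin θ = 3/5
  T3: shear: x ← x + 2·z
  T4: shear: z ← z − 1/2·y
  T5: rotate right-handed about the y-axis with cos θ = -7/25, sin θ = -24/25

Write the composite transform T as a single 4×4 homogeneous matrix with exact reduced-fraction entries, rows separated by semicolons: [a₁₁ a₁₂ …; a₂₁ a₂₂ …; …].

T1 = [1 -1 0 0; 0 1 0 0; 0 0 1 0; 0 0 0 1]
T2·T1 = [4/5 -4/5 3/5 0; 0 1 0 0; -3/5 3/5 4/5 0; 0 0 0 1]
T3·…·T1 = [-2/5 2/5 11/5 0; 0 1 0 0; -3/5 3/5 4/5 0; 0 0 0 1]
T4·…·T1 = [-2/5 2/5 11/5 0; 0 1 0 0; -3/5 1/10 4/5 0; 0 0 0 1]
T5·…·T1 = [86/125 -26/125 -173/125 0; 0 1 0 0; -27/125 89/250 236/125 0; 0 0 0 1]

T = [86/125 -26/125 -173/125 0; 0 1 0 0; -27/125 89/250 236/125 0; 0 0 0 1]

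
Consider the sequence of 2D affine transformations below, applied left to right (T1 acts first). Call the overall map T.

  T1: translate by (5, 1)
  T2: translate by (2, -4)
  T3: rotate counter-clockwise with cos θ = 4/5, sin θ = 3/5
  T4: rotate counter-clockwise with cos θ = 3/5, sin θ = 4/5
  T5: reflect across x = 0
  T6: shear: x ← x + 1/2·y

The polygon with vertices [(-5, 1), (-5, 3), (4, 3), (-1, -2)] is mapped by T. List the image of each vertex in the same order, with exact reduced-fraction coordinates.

T1 translate by (5, 1): (-5, 1) → (0, 2); (-5, 3) → (0, 4); (4, 3) → (9, 4); (-1, -2) → (4, -1)
T2 translate by (2, -4): (0, 2) → (2, -2); (0, 4) → (2, 0); (9, 4) → (11, 0); (4, -1) → (6, -5)
T3 rotate counter-clockwise with cos θ = 4/5, sin θ = 3/5: (2, -2) → (14/5, -2/5); (2, 0) → (8/5, 6/5); (11, 0) → (44/5, 33/5); (6, -5) → (39/5, -2/5)
T4 rotate counter-clockwise with cos θ = 3/5, sin θ = 4/5: (14/5, -2/5) → (2, 2); (8/5, 6/5) → (0, 2); (44/5, 33/5) → (0, 11); (39/5, -2/5) → (5, 6)
T5 reflect across x = 0: (2, 2) → (-2, 2); (0, 2) → (0, 2); (0, 11) → (0, 11); (5, 6) → (-5, 6)
T6 shear: x ← x + 1/2·y: (-2, 2) → (-1, 2); (0, 2) → (1, 2); (0, 11) → (11/2, 11); (-5, 6) → (-2, 6)

image vertices: (-1, 2), (1, 2), (11/2, 11), (-2, 6)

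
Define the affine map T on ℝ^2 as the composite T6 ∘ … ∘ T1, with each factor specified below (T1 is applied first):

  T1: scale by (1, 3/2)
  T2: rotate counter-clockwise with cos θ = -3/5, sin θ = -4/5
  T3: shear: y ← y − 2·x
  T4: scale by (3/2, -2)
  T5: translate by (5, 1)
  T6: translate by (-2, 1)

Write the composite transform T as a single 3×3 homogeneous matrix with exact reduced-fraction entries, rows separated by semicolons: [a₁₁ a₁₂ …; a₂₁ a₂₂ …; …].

T1 = [1 0 0; 0 3/2 0; 0 0 1]
T2·T1 = [-3/5 6/5 0; -4/5 -9/10 0; 0 0 1]
T3·…·T1 = [-3/5 6/5 0; 2/5 -33/10 0; 0 0 1]
T4·…·T1 = [-9/10 9/5 0; -4/5 33/5 0; 0 0 1]
T5·…·T1 = [-9/10 9/5 5; -4/5 33/5 1; 0 0 1]
T6·…·T1 = [-9/10 9/5 3; -4/5 33/5 2; 0 0 1]

T = [-9/10 9/5 3; -4/5 33/5 2; 0 0 1]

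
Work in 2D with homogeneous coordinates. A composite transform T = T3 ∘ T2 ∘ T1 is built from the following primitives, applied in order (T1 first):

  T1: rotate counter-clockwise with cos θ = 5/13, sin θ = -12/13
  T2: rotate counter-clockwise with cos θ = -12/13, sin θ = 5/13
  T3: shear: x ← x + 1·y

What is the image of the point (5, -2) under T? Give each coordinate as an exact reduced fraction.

T1 rotate counter-clockwise with cos θ = 5/13, sin θ = -12/13: (5, -2) → (1/13, -70/13)
T2 rotate counter-clockwise with cos θ = -12/13, sin θ = 5/13: (1/13, -70/13) → (2, 5)
T3 shear: x ← x + 1·y: (2, 5) → (7, 5)

T(p) = (7, 5)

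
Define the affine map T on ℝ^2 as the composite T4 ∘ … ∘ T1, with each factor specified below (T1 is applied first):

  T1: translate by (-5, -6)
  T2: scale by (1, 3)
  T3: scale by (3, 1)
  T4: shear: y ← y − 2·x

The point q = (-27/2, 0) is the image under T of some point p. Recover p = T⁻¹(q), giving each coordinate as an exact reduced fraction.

T1 = [1 0 -5; 0 1 -6; 0 0 1]
T2·T1 = [1 0 -5; 0 3 -18; 0 0 1]
T3·…·T1 = [3 0 -15; 0 3 -18; 0 0 1]
T4·…·T1 = [3 0 -15; -6 3 12; 0 0 1]
det M = 9; M⁻¹ = [1/3 0 5; 2/3 1/3 6; 0 0 1]
M⁻¹ · (-27/2, 0)ᵀ = (1/2, -3)ᵀ

p = (1/2, -3)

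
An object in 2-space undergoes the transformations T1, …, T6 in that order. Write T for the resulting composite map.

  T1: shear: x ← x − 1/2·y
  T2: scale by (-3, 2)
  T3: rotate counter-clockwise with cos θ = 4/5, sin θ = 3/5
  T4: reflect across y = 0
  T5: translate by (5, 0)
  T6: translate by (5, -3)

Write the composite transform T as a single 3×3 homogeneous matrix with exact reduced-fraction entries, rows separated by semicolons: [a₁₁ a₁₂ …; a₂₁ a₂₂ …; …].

T = [-12/5 0 10; 9/5 -5/2 -3; 0 0 1]

T1 = [1 -1/2 0; 0 1 0; 0 0 1]
T2·T1 = [-3 3/2 0; 0 2 0; 0 0 1]
T3·…·T1 = [-12/5 0 0; -9/5 5/2 0; 0 0 1]
T4·…·T1 = [-12/5 0 0; 9/5 -5/2 0; 0 0 1]
T5·…·T1 = [-12/5 0 5; 9/5 -5/2 0; 0 0 1]
T6·…·T1 = [-12/5 0 10; 9/5 -5/2 -3; 0 0 1]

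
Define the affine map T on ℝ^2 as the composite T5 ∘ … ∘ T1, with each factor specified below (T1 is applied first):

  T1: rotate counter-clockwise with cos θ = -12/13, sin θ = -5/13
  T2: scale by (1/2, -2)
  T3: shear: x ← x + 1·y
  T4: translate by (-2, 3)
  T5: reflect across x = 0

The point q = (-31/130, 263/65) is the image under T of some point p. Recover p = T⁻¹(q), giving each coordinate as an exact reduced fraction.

p = (-2, 7/5)

T1 = [-12/13 5/13 0; -5/13 -12/13 0; 0 0 1]
T2·T1 = [-6/13 5/26 0; 10/13 24/13 0; 0 0 1]
T3·…·T1 = [4/13 53/26 0; 10/13 24/13 0; 0 0 1]
T4·…·T1 = [4/13 53/26 -2; 10/13 24/13 3; 0 0 1]
T5·…·T1 = [-4/13 -53/26 2; 10/13 24/13 3; 0 0 1]
det M = 1; M⁻¹ = [24/13 53/26 -255/26; -10/13 -4/13 32/13; 0 0 1]
M⁻¹ · (-31/130, 263/65)ᵀ = (-2, 7/5)ᵀ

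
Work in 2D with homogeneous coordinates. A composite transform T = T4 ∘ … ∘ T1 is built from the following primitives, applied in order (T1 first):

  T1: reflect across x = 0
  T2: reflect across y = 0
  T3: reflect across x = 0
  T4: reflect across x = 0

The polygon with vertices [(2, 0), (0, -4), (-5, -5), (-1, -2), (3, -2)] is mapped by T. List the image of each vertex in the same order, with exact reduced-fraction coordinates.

T1 reflect across x = 0: (2, 0) → (-2, 0); (0, -4) → (0, -4); (-5, -5) → (5, -5); (-1, -2) → (1, -2); (3, -2) → (-3, -2)
T2 reflect across y = 0: (-2, 0) → (-2, 0); (0, -4) → (0, 4); (5, -5) → (5, 5); (1, -2) → (1, 2); (-3, -2) → (-3, 2)
T3 reflect across x = 0: (-2, 0) → (2, 0); (0, 4) → (0, 4); (5, 5) → (-5, 5); (1, 2) → (-1, 2); (-3, 2) → (3, 2)
T4 reflect across x = 0: (2, 0) → (-2, 0); (0, 4) → (0, 4); (-5, 5) → (5, 5); (-1, 2) → (1, 2); (3, 2) → (-3, 2)

image vertices: (-2, 0), (0, 4), (5, 5), (1, 2), (-3, 2)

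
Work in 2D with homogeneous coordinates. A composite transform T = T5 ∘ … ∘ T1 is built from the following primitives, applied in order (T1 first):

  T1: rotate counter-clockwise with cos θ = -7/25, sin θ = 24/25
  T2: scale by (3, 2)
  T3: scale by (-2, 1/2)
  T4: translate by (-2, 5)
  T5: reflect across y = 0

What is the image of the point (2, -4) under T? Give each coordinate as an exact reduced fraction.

T1 rotate counter-clockwise with cos θ = -7/25, sin θ = 24/25: (2, -4) → (82/25, 76/25)
T2 scale by (3, 2): (82/25, 76/25) → (246/25, 152/25)
T3 scale by (-2, 1/2): (246/25, 152/25) → (-492/25, 76/25)
T4 translate by (-2, 5): (-492/25, 76/25) → (-542/25, 201/25)
T5 reflect across y = 0: (-542/25, 201/25) → (-542/25, -201/25)

T(p) = (-542/25, -201/25)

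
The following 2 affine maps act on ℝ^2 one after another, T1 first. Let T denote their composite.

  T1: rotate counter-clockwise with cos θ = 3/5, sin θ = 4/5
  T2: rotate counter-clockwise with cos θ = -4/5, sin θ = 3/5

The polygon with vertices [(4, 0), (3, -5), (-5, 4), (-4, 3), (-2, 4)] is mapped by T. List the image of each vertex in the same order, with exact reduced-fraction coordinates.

image vertices: (-96/25, -28/25), (-107/25, 99/25), (148/25, -61/25), (117/25, -44/25), (76/25, -82/25)

T1 rotate counter-clockwise with cos θ = 3/5, sin θ = 4/5: (4, 0) → (12/5, 16/5); (3, -5) → (29/5, -3/5); (-5, 4) → (-31/5, -8/5); (-4, 3) → (-24/5, -7/5); (-2, 4) → (-22/5, 4/5)
T2 rotate counter-clockwise with cos θ = -4/5, sin θ = 3/5: (12/5, 16/5) → (-96/25, -28/25); (29/5, -3/5) → (-107/25, 99/25); (-31/5, -8/5) → (148/25, -61/25); (-24/5, -7/5) → (117/25, -44/25); (-22/5, 4/5) → (76/25, -82/25)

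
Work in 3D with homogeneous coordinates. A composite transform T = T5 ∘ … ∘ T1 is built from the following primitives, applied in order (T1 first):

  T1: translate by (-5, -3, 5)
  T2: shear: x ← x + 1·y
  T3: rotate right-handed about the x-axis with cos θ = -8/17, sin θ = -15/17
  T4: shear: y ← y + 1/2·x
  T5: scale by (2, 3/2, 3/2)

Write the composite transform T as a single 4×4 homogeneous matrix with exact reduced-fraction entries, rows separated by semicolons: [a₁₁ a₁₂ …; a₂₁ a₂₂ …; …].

T1 = [1 0 0 -5; 0 1 0 -3; 0 0 1 5; 0 0 0 1]
T2·T1 = [1 1 0 -8; 0 1 0 -3; 0 0 1 5; 0 0 0 1]
T3·…·T1 = [1 1 0 -8; 0 -8/17 15/17 99/17; 0 -15/17 -8/17 5/17; 0 0 0 1]
T4·…·T1 = [1 1 0 -8; 1/2 1/34 15/17 31/17; 0 -15/17 -8/17 5/17; 0 0 0 1]
T5·…·T1 = [2 2 0 -16; 3/4 3/68 45/34 93/34; 0 -45/34 -12/17 15/34; 0 0 0 1]

T = [2 2 0 -16; 3/4 3/68 45/34 93/34; 0 -45/34 -12/17 15/34; 0 0 0 1]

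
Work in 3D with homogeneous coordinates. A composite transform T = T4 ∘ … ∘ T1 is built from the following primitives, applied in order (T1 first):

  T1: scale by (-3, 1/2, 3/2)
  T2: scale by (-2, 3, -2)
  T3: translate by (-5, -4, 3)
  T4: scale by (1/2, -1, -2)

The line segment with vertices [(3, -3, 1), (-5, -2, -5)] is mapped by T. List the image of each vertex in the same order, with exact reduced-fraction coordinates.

image vertices: (13/2, 17/2, 0), (-35/2, 7, -36)

T1 scale by (-3, 1/2, 3/2): (3, -3, 1) → (-9, -3/2, 3/2); (-5, -2, -5) → (15, -1, -15/2)
T2 scale by (-2, 3, -2): (-9, -3/2, 3/2) → (18, -9/2, -3); (15, -1, -15/2) → (-30, -3, 15)
T3 translate by (-5, -4, 3): (18, -9/2, -3) → (13, -17/2, 0); (-30, -3, 15) → (-35, -7, 18)
T4 scale by (1/2, -1, -2): (13, -17/2, 0) → (13/2, 17/2, 0); (-35, -7, 18) → (-35/2, 7, -36)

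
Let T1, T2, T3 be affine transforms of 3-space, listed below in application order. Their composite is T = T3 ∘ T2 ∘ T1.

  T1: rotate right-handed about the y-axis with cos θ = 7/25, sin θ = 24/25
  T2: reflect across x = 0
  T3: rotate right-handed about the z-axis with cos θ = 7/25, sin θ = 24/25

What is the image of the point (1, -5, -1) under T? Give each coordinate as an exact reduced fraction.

T(p) = (3119/625, -467/625, -31/25)

T1 rotate right-handed about the y-axis with cos θ = 7/25, sin θ = 24/25: (1, -5, -1) → (-17/25, -5, -31/25)
T2 reflect across x = 0: (-17/25, -5, -31/25) → (17/25, -5, -31/25)
T3 rotate right-handed about the z-axis with cos θ = 7/25, sin θ = 24/25: (17/25, -5, -31/25) → (3119/625, -467/625, -31/25)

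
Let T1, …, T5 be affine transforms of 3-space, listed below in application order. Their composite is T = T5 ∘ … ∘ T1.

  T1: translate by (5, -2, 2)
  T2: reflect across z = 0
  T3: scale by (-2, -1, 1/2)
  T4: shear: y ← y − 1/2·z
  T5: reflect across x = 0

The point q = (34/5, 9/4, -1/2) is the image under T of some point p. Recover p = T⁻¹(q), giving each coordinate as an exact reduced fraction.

T1 = [1 0 0 5; 0 1 0 -2; 0 0 1 2; 0 0 0 1]
T2·T1 = [1 0 0 5; 0 1 0 -2; 0 0 -1 -2; 0 0 0 1]
T3·…·T1 = [-2 0 0 -10; 0 -1 0 2; 0 0 -1/2 -1; 0 0 0 1]
T4·…·T1 = [-2 0 0 -10; 0 -1 1/4 5/2; 0 0 -1/2 -1; 0 0 0 1]
T5·…·T1 = [2 0 0 10; 0 -1 1/4 5/2; 0 0 -1/2 -1; 0 0 0 1]
det M = 1; M⁻¹ = [1/2 0 0 -5; 0 -1 -1/2 2; 0 0 -2 -2; 0 0 0 1]
M⁻¹ · (34/5, 9/4, -1/2)ᵀ = (-8/5, 0, -1)ᵀ

p = (-8/5, 0, -1)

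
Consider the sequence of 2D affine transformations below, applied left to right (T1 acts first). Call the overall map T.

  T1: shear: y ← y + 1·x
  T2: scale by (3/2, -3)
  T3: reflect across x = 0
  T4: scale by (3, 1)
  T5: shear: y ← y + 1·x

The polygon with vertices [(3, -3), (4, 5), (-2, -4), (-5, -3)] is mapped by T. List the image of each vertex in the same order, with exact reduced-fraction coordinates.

image vertices: (-27/2, -27/2), (-18, -45), (9, 27), (45/2, 93/2)

T1 shear: y ← y + 1·x: (3, -3) → (3, 0); (4, 5) → (4, 9); (-2, -4) → (-2, -6); (-5, -3) → (-5, -8)
T2 scale by (3/2, -3): (3, 0) → (9/2, 0); (4, 9) → (6, -27); (-2, -6) → (-3, 18); (-5, -8) → (-15/2, 24)
T3 reflect across x = 0: (9/2, 0) → (-9/2, 0); (6, -27) → (-6, -27); (-3, 18) → (3, 18); (-15/2, 24) → (15/2, 24)
T4 scale by (3, 1): (-9/2, 0) → (-27/2, 0); (-6, -27) → (-18, -27); (3, 18) → (9, 18); (15/2, 24) → (45/2, 24)
T5 shear: y ← y + 1·x: (-27/2, 0) → (-27/2, -27/2); (-18, -27) → (-18, -45); (9, 18) → (9, 27); (45/2, 24) → (45/2, 93/2)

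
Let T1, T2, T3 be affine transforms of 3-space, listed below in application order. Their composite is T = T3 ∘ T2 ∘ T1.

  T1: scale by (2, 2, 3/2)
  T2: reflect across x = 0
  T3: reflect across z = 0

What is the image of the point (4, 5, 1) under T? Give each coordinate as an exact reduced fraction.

T(p) = (-8, 10, -3/2)

T1 scale by (2, 2, 3/2): (4, 5, 1) → (8, 10, 3/2)
T2 reflect across x = 0: (8, 10, 3/2) → (-8, 10, 3/2)
T3 reflect across z = 0: (-8, 10, 3/2) → (-8, 10, -3/2)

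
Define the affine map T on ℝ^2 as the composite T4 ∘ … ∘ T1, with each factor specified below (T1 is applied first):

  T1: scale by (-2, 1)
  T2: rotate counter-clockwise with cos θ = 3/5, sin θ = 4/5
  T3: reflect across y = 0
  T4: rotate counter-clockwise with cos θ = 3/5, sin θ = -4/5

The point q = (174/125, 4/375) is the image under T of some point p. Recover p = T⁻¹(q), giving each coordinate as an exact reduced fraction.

p = (1/5, -4/3)

T1 = [-2 0 0; 0 1 0; 0 0 1]
T2·T1 = [-6/5 -4/5 0; -8/5 3/5 0; 0 0 1]
T3·…·T1 = [-6/5 -4/5 0; 8/5 -3/5 0; 0 0 1]
T4·…·T1 = [14/25 -24/25 0; 48/25 7/25 0; 0 0 1]
det M = 2; M⁻¹ = [7/50 12/25 0; -24/25 7/25 0; 0 0 1]
M⁻¹ · (174/125, 4/375)ᵀ = (1/5, -4/3)ᵀ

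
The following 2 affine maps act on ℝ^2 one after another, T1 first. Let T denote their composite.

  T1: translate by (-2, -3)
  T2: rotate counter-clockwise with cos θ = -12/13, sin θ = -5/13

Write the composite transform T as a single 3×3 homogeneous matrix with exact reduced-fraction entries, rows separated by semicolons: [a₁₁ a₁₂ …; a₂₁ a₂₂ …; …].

T1 = [1 0 -2; 0 1 -3; 0 0 1]
T2·T1 = [-12/13 5/13 9/13; -5/13 -12/13 46/13; 0 0 1]

T = [-12/13 5/13 9/13; -5/13 -12/13 46/13; 0 0 1]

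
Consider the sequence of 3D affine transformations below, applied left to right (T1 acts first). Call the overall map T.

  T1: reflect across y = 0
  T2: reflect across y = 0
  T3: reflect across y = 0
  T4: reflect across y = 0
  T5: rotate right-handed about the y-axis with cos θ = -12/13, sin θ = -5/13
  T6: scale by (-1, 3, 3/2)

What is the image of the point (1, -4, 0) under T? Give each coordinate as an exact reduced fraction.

T1 reflect across y = 0: (1, -4, 0) → (1, 4, 0)
T2 reflect across y = 0: (1, 4, 0) → (1, -4, 0)
T3 reflect across y = 0: (1, -4, 0) → (1, 4, 0)
T4 reflect across y = 0: (1, 4, 0) → (1, -4, 0)
T5 rotate right-handed about the y-axis with cos θ = -12/13, sin θ = -5/13: (1, -4, 0) → (-12/13, -4, 5/13)
T6 scale by (-1, 3, 3/2): (-12/13, -4, 5/13) → (12/13, -12, 15/26)

T(p) = (12/13, -12, 15/26)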